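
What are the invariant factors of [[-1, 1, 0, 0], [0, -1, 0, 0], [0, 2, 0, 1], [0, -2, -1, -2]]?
(x + 1)^2, (x + 1)^2

The Jordan structure of A has elementary divisors (x + 1)^2, (x + 1)^2. Arranging the block sizes at each eigenvalue in decreasing order and taking row products gives the invariant factors.

Invariant factors (smallest first, each dividing the next): (x + 1)^2, (x + 1)^2.

Check: the last factor (x + 1)^2 is the minimal polynomial, and the product (x + 1)^4 is the characteristic polynomial.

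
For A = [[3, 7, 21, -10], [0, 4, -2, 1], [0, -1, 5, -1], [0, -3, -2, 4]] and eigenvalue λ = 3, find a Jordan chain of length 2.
v_1 = [[0, 0, 1, 2]]^T, v_2 = [[1, 0, 0, 0]]^T

We seek v_1 ∈ ker((A - 3I)^2) \ ker(A - 3I), then set v_{i+1} = (A - 3I) v_i.

One such chain is v_1 = [[0, 0, 1, 2]]^T, v_2 = [[1, 0, 0, 0]]^T. Check: (A - 3I) v_2 = [[0, 0, 0, 0]]^T = 0.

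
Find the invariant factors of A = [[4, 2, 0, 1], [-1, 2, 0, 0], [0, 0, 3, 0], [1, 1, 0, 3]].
x - 3, (x - 3)^3

The Jordan structure of A has elementary divisors (x - 3)^3, (x - 3). Arranging the block sizes at each eigenvalue in decreasing order and taking row products gives the invariant factors.

Invariant factors (smallest first, each dividing the next): x - 3, (x - 3)^3.

Check: the last factor (x - 3)^3 is the minimal polynomial, and the product (x - 3)^4 is the characteristic polynomial.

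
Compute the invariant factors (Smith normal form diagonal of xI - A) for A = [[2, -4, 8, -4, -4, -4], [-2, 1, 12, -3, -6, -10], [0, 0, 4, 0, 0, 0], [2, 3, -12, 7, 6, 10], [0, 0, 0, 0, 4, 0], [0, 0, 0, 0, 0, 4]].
x - 4, x - 4, x - 4, (x - 4)^2(x - 2)

The Jordan structure of A has elementary divisors (x - 2), (x - 4)^2, (x - 4), (x - 4), (x - 4). Arranging the block sizes at each eigenvalue in decreasing order and taking row products gives the invariant factors.

Invariant factors (smallest first, each dividing the next): x - 4, x - 4, x - 4, (x - 4)^2(x - 2).

Check: the last factor (x - 4)^2(x - 2) is the minimal polynomial, and the product (x - 4)^5(x - 2) is the characteristic polynomial.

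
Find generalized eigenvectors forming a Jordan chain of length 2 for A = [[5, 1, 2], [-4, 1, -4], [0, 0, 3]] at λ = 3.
v_1 = [[0, -1, 1]]^T, v_2 = [[1, -2, 0]]^T

We seek v_1 ∈ ker((A - 3I)^2) \ ker(A - 3I), then set v_{i+1} = (A - 3I) v_i.

One such chain is v_1 = [[0, -1, 1]]^T, v_2 = [[1, -2, 0]]^T. Check: (A - 3I) v_2 = [[0, 0, 0]]^T = 0.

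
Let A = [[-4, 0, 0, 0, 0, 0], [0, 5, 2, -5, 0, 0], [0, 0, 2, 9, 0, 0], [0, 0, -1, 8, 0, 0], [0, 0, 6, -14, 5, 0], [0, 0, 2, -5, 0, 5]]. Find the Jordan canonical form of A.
J = [[-4, 0, 0, 0, 0, 0], [0, 5, 1, 0, 0, 0], [0, 0, 5, 1, 0, 0], [0, 0, 0, 5, 0, 0], [0, 0, 0, 0, 5, 0], [0, 0, 0, 0, 0, 5]]

The characteristic polynomial is det(xI - A) = (x - 5)^5(x + 4), so the eigenvalues are -4 (algebraic multiplicity 1), 5 (algebraic multiplicity 5).

For λ = -4: algebraic multiplicity 1 gives one 1×1 block.

For λ = 5: rank(A - 5I) = 3, rank((A - 5I)^2) = 2, rank((A - 5I)^3) = 1. The eigenspace has dimension 6 - 3 = 3, so there are 3 Jordan blocks; the rank sequence gives block sizes [3, 1, 1].

Assembling the blocks gives the Jordan form J above.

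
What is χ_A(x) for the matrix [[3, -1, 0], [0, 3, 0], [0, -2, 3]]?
xI - A = [[x - 3, 1, 0], [0, x - 3, 0], [0, 2, x - 3]].

Expanding det(xI - A) along the first row:
det(xI - A) = + (x - 3)·det([[x - 3, 0], [2, x - 3]]) - (1)·det([[0, 0], [0, x - 3]]) + (0)·det([[0, x - 3], [0, 2]]).

Evaluating gives χ_A(x) = x^3 - 9x^2 + 27x - 27 = (x - 3)^3.

χ_A(x) = (x - 3)^3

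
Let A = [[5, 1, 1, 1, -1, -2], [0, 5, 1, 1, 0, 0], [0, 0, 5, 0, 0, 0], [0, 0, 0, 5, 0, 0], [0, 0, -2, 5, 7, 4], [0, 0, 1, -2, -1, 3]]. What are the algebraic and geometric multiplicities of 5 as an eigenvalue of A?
The characteristic polynomial is (x - 5)^6, so the factor x - 5 appears with exponent 6: the algebraic multiplicity is 6.

rank(A - 5I) = 4, so the eigenspace has dimension 6 - 4 = 2: the geometric multiplicity is 2.

Since 2 < 6, A is not diagonalizable.

algebraic multiplicity 6, geometric multiplicity 2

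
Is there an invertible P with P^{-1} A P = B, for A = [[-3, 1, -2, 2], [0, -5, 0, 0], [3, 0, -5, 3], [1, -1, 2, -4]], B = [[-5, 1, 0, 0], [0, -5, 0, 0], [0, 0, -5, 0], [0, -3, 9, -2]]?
Two matrices over a field are similar if and only if they have the same invariant factors.

Both A and B have characteristic polynomial (x + 2)(x + 5)^3 and minimal polynomial (x + 2)(x + 5)^2. Computing further, both have invariant factors x + 5, (x + 2)(x + 5)^2. Hence A and B are similar.

Yes.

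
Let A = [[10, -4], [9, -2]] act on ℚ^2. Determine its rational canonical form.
The invariant factors of A (the non-unit diagonal entries of the Smith normal form of xI - A over ℚ[x]) are (x - 4)^2, each dividing the next. The characteristic polynomial is their product, (x - 4)^2.

The rational canonical form is the block-diagonal matrix of companion matrices C(f_i):
R = [[0, -16], [1, 8]].

R = [[0, -16], [1, 8]]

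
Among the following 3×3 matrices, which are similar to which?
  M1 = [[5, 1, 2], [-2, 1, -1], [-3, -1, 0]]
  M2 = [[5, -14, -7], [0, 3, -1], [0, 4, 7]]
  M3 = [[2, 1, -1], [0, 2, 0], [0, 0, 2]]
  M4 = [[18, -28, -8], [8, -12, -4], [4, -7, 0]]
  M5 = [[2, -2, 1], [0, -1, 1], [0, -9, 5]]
Characteristic polynomials: χ_{M1} = (x - 2)^3, χ_{M2} = (x - 5)^3, χ_{M3} = (x - 2)^3, χ_{M4} = (x - 2)^3, χ_{M5} = (x - 2)^3.

{M1, M5}: invariant factors (x - 2)^3.

{M2}: invariant factors x - 5, (x - 5)^2.

{M3, M4}: invariant factors x - 2, (x - 2)^2.

Matrices are similar if and only if their invariant-factor lists agree; the partition into similarity classes is {M1, M5}, {M2}, {M3, M4}.

3 classes: {M1, M5}, {M2}, {M3, M4}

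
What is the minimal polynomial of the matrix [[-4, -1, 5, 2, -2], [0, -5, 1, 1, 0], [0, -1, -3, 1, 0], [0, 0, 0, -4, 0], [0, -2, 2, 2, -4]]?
The characteristic polynomial factors as (x + 4)^5. The minimal polynomial is ∏(x - λ)^{k_λ} where k_λ is the size of the largest Jordan block at λ.

For λ = -4: rank(A + 4I) = 2, and the largest Jordan block has size 2 (the smallest k with rank((A + 4I)^k) = rank((A + 4I)^(k+1))).

So m_A(x) = (x + 4)^2.

m_A(x) = (x + 4)^2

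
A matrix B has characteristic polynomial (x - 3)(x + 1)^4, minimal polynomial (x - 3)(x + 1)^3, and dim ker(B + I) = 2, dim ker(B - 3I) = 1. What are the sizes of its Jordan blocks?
λ = -1: algebraic multiplicity 4 (exponent in χ_B), largest block size 3 (exponent in m_B), 2 blocks (geometric multiplicity). These force block sizes [3, 1].
λ = 3: algebraic multiplicity 1 (exponent in χ_B), largest block size 1 (exponent in m_B), 1 block (geometric multiplicity). This forces block sizes [1].

Jordan blocks: (-1, 3), (-1, 1), (3, 1)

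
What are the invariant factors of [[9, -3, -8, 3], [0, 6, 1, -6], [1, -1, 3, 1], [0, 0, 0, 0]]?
x(x - 6)^3

The Jordan structure of A has elementary divisors x, (x - 6)^3. Arranging the block sizes at each eigenvalue in decreasing order and taking row products gives the invariant factors.

Invariant factors (smallest first, each dividing the next): x(x - 6)^3.

Check: the last factor x(x - 6)^3 is the minimal polynomial, and the product x(x - 6)^3 is the characteristic polynomial.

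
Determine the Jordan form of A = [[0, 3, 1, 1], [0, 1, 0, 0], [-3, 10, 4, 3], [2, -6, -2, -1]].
J = [[1, 1, 0, 0], [0, 1, 1, 0], [0, 0, 1, 0], [0, 0, 0, 1]]

The characteristic polynomial is det(xI - A) = (x - 1)^4, so the eigenvalues are 1 (algebraic multiplicity 4).

For λ = 1: rank(A - I) = 2, rank((A - I)^2) = 1, rank((A - I)^3) = 0. The eigenspace has dimension 4 - 2 = 2, so there are 2 Jordan blocks; the rank sequence gives block sizes [3, 1].

Assembling the blocks gives the Jordan form J above.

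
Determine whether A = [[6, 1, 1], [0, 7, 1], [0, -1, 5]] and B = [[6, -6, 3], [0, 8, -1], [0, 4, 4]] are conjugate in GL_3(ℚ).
Two matrices over a field are similar if and only if they have the same invariant factors.

Both A and B have characteristic polynomial (x - 6)^3 and minimal polynomial (x - 6)^2. Computing further, both have invariant factors x - 6, (x - 6)^2. Hence A and B are similar.

Yes.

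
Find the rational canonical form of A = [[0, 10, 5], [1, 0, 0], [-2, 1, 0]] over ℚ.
R = [[0, 0, 5], [1, 0, 0], [0, 1, 0]]

The invariant factors of A (the non-unit diagonal entries of the Smith normal form of xI - A over ℚ[x]) are x^3 - 5, each dividing the next. The characteristic polynomial is their product, x^3 - 5.

The rational canonical form is the block-diagonal matrix of companion matrices C(f_i):
R = [[0, 0, 5], [1, 0, 0], [0, 1, 0]].

Note the characteristic polynomial does not split into linear factors over ℚ, so A has no Jordan form over ℚ; the rational canonical form exists over any field.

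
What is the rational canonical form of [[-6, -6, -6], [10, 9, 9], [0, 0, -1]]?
R = [[0, 0, -6], [1, 0, -3], [0, 1, 2]]

The invariant factors of A (the non-unit diagonal entries of the Smith normal form of xI - A over ℚ[x]) are (x + 1)(x^2 - 3x + 6), each dividing the next. The characteristic polynomial is their product, (x + 1)(x^2 - 3x + 6).

The rational canonical form is the block-diagonal matrix of companion matrices C(f_i):
R = [[0, 0, -6], [1, 0, -3], [0, 1, 2]].

Note the characteristic polynomial does not split into linear factors over ℚ, so A has no Jordan form over ℚ; the rational canonical form exists over any field.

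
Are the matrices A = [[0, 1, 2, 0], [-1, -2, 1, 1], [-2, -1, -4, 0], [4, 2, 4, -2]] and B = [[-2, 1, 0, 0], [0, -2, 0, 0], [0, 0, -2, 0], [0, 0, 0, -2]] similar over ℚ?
Both have characteristic polynomial (x + 2)^4, but the minimal polynomial of A is (x + 2)^3 while the minimal polynomial of B is (x + 2)^2. The minimal polynomial is a similarity invariant, so A and B are not similar.

No.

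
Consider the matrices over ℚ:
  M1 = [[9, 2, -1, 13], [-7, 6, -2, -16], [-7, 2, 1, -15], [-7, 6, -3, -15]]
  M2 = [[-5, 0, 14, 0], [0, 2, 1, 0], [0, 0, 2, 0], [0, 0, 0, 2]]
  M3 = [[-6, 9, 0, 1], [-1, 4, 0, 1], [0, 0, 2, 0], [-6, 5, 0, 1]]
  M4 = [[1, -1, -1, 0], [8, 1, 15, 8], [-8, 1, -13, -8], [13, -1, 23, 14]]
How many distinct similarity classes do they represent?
2 classes: {M1, M2, M3}, {M4}

Characteristic polynomials: χ_{M1} = (x - 2)^3(x + 5), χ_{M2} = (x - 2)^3(x + 5), χ_{M3} = (x - 2)^3(x + 5), χ_{M4} = (x - 2)^2(x - 1)(x + 2).

{M1, M2, M3}: invariant factors x - 2, (x - 2)^2(x + 5).

{M4}: invariant factors (x - 2)^2(x - 1)(x + 2).

Matrices are similar if and only if their invariant-factor lists agree; the partition into similarity classes is {M1, M2, M3}, {M4}.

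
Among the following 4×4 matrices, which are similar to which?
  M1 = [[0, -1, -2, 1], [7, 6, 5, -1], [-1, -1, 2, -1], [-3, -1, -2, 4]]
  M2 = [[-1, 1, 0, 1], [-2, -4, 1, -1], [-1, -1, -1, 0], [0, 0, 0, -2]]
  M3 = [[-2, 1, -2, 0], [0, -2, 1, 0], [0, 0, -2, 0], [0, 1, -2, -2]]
2 classes: {M1}, {M2, M3}

Characteristic polynomials: χ_{M1} = (x - 3)^4, χ_{M2} = (x + 2)^4, χ_{M3} = (x + 2)^4.

{M1}: invariant factors x - 3, (x - 3)^3.

{M2, M3}: invariant factors x + 2, (x + 2)^3.

Matrices are similar if and only if their invariant-factor lists agree; the partition into similarity classes is {M1}, {M2, M3}.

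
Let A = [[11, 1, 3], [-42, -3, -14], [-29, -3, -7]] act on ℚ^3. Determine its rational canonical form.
The invariant factors of A (the non-unit diagonal entries of the Smith normal form of xI - A over ℚ[x]) are (x - 1)(x^2 - 2), each dividing the next. The characteristic polynomial is their product, (x - 1)(x^2 - 2).

The rational canonical form is the block-diagonal matrix of companion matrices C(f_i):
R = [[0, 0, -2], [1, 0, 2], [0, 1, 1]].

Note the characteristic polynomial does not split into linear factors over ℚ, so A has no Jordan form over ℚ; the rational canonical form exists over any field.

R = [[0, 0, -2], [1, 0, 2], [0, 1, 1]]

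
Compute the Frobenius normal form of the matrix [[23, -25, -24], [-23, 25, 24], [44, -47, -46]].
The invariant factors of A (the non-unit diagonal entries of the Smith normal form of xI - A over ℚ[x]) are x(x - 6)(x + 4), each dividing the next. The characteristic polynomial is their product, x(x - 6)(x + 4).

The rational canonical form is the block-diagonal matrix of companion matrices C(f_i):
R = [[0, 0, 0], [1, 0, 24], [0, 1, 2]].

R = [[0, 0, 0], [1, 0, 24], [0, 1, 2]]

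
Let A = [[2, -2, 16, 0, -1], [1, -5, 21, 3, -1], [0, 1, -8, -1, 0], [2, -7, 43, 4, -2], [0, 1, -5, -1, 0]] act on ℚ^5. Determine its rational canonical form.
R = [[0, 0, 0, 0, -3], [1, 0, 0, 0, 11], [0, 1, 0, 0, -2], [0, 0, 1, 0, -14], [0, 0, 0, 1, -7]]

The invariant factors of A (the non-unit diagonal entries of the Smith normal form of xI - A over ℚ[x]) are (x + 3)(x^2 + 2x - 1)^2, each dividing the next. The characteristic polynomial is their product, (x + 3)(x^2 + 2x - 1)^2.

The rational canonical form is the block-diagonal matrix of companion matrices C(f_i):
R = [[0, 0, 0, 0, -3], [1, 0, 0, 0, 11], [0, 1, 0, 0, -2], [0, 0, 1, 0, -14], [0, 0, 0, 1, -7]].

Note the characteristic polynomial does not split into linear factors over ℚ, so A has no Jordan form over ℚ; the rational canonical form exists over any field.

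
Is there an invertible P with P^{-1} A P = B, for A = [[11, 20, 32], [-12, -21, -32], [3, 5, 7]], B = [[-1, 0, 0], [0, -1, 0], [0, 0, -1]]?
No.

Both have characteristic polynomial (x + 1)^3, but the minimal polynomial of A is (x + 1)^2 while the minimal polynomial of B is x + 1. The minimal polynomial is a similarity invariant, so A and B are not similar.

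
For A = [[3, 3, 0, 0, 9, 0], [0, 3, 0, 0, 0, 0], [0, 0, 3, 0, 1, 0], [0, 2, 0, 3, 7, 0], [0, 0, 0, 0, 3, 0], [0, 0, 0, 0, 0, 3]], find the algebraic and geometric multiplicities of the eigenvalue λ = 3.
algebraic multiplicity 6, geometric multiplicity 4

The characteristic polynomial is (x - 3)^6, so the factor x - 3 appears with exponent 6: the algebraic multiplicity is 6.

rank(A - 3I) = 2, so the eigenspace has dimension 6 - 2 = 4: the geometric multiplicity is 4.

Since 4 < 6, A is not diagonalizable.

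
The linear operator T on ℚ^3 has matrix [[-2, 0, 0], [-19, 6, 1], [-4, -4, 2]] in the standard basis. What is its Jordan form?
J = [[-2, 0, 0], [0, 4, 1], [0, 0, 4]]

The characteristic polynomial is det(xI - A) = (x - 4)^2(x + 2), so the eigenvalues are -2 (algebraic multiplicity 1), 4 (algebraic multiplicity 2).

For λ = -2: algebraic multiplicity 1 gives one 1×1 block.

For λ = 4: rank(A - 4I) = 2, rank((A - 4I)^2) = 1. The eigenspace has dimension 3 - 2 = 1, so there is 1 Jordan block; the rank sequence gives block sizes [2].

Assembling the blocks gives the Jordan form J above.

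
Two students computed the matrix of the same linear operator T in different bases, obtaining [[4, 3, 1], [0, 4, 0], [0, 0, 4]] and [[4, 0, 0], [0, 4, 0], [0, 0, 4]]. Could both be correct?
Both have characteristic polynomial (x - 4)^3, but the minimal polynomial of A is (x - 4)^2 while the minimal polynomial of B is x - 4. The minimal polynomial is a similarity invariant, so A and B are not similar.

No.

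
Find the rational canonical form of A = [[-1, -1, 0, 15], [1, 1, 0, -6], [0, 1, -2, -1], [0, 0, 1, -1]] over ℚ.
The invariant factors of A (the non-unit diagonal entries of the Smith normal form of xI - A over ℚ[x]) are (x + 3)(x^3 + 3x - 3), each dividing the next. The characteristic polynomial is their product, (x + 3)(x^3 + 3x - 3).

The rational canonical form is the block-diagonal matrix of companion matrices C(f_i):
R = [[0, 0, 0, 9], [1, 0, 0, -6], [0, 1, 0, -3], [0, 0, 1, -3]].

Note the characteristic polynomial does not split into linear factors over ℚ, so A has no Jordan form over ℚ; the rational canonical form exists over any field.

R = [[0, 0, 0, 9], [1, 0, 0, -6], [0, 1, 0, -3], [0, 0, 1, -3]]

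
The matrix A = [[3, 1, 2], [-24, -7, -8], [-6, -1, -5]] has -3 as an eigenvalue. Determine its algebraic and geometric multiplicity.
algebraic multiplicity 3, geometric multiplicity 2

The characteristic polynomial is (x + 3)^3, so the factor x + 3 appears with exponent 3: the algebraic multiplicity is 3.

rank(A + 3I) = 1, so the eigenspace has dimension 3 - 1 = 2: the geometric multiplicity is 2.

Since 2 < 3, A is not diagonalizable.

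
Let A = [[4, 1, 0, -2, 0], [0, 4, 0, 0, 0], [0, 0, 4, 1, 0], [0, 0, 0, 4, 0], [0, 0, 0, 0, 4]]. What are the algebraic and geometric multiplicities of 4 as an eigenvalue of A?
algebraic multiplicity 5, geometric multiplicity 3

The characteristic polynomial is (x - 4)^5, so the factor x - 4 appears with exponent 5: the algebraic multiplicity is 5.

rank(A - 4I) = 2, so the eigenspace has dimension 5 - 2 = 3: the geometric multiplicity is 3.

Since 3 < 5, A is not diagonalizable.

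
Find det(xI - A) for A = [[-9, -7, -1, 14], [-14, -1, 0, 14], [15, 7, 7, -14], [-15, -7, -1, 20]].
χ_A(x) = (x - 6)^3(x + 1)

xI - A = [[x + 9, 7, 1, -14], [14, x + 1, 0, -14], [-15, -7, x - 7, 14], [15, 7, 1, x - 20]].

Expanding det(xI - A) along the first row:
det(xI - A) = + (x + 9)·det([[x + 1, 0, -14], [-7, x - 7, 14], [7, 1, x - 20]]) - (7)·det([[14, 0, -14], [-15, x - 7, 14], [15, 1, x - 20]]) + (1)·det([[14, x + 1, -14], [-15, -7, 14], [15, 7, x - 20]]) - (-14)·det([[14, x + 1, 0], [-15, -7, x - 7], [15, 7, 1]]).

Evaluating gives χ_A(x) = x^4 - 17x^3 + 90x^2 - 108x - 216 = (x - 6)^3(x + 1).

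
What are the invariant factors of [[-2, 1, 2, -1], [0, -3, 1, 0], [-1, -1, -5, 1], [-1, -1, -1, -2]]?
x + 3, (x + 3)^3

The Jordan structure of A has elementary divisors (x + 3)^3, (x + 3). Arranging the block sizes at each eigenvalue in decreasing order and taking row products gives the invariant factors.

Invariant factors (smallest first, each dividing the next): x + 3, (x + 3)^3.

Check: the last factor (x + 3)^3 is the minimal polynomial, and the product (x + 3)^4 is the characteristic polynomial.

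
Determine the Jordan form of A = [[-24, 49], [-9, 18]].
The characteristic polynomial is det(xI - A) = (x + 3)^2, so the eigenvalues are -3 (algebraic multiplicity 2).

For λ = -3: rank(A + 3I) = 1, rank((A + 3I)^2) = 0. The eigenspace has dimension 2 - 1 = 1, so there is 1 Jordan block; the rank sequence gives block sizes [2].

Assembling the blocks gives the Jordan form J above.

J = [[-3, 1], [0, -3]]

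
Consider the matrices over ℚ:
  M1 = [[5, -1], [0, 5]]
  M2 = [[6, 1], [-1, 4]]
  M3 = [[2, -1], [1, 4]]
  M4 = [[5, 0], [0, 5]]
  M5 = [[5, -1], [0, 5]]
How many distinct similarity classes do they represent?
3 classes: {M1, M2, M5}, {M3}, {M4}

Characteristic polynomials: χ_{M1} = (x - 5)^2, χ_{M2} = (x - 5)^2, χ_{M3} = (x - 3)^2, χ_{M4} = (x - 5)^2, χ_{M5} = (x - 5)^2.

{M1, M2, M5}: invariant factors (x - 5)^2.

{M3}: invariant factors (x - 3)^2.

{M4}: invariant factors x - 5, x - 5.

Matrices are similar if and only if their invariant-factor lists agree; the partition into similarity classes is {M1, M2, M5}, {M3}, {M4}.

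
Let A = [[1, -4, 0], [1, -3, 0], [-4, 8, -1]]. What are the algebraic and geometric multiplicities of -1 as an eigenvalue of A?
algebraic multiplicity 3, geometric multiplicity 2

The characteristic polynomial is (x + 1)^3, so the factor x + 1 appears with exponent 3: the algebraic multiplicity is 3.

rank(A + I) = 1, so the eigenspace has dimension 3 - 1 = 2: the geometric multiplicity is 2.

Since 2 < 3, A is not diagonalizable.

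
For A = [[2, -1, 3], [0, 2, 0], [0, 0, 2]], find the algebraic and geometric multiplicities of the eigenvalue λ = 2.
algebraic multiplicity 3, geometric multiplicity 2

The characteristic polynomial is (x - 2)^3, so the factor x - 2 appears with exponent 3: the algebraic multiplicity is 3.

rank(A - 2I) = 1, so the eigenspace has dimension 3 - 1 = 2: the geometric multiplicity is 2.

Since 2 < 3, A is not diagonalizable.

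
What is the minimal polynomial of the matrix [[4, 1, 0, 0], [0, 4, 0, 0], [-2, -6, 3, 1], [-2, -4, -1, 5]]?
The characteristic polynomial factors as (x - 4)^4. The minimal polynomial is ∏(x - λ)^{k_λ} where k_λ is the size of the largest Jordan block at λ.

For λ = 4: rank(A - 4I) = 2, and the largest Jordan block has size 2 (the smallest k with rank((A - 4I)^k) = rank((A - 4I)^(k+1))).

So m_A(x) = (x - 4)^2.

m_A(x) = (x - 4)^2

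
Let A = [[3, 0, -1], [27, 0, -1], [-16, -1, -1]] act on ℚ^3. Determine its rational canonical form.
The invariant factors of A (the non-unit diagonal entries of the Smith normal form of xI - A over ℚ[x]) are (x - 6)(x + 2)^2, each dividing the next. The characteristic polynomial is their product, (x - 6)(x + 2)^2.

The rational canonical form is the block-diagonal matrix of companion matrices C(f_i):
R = [[0, 0, 24], [1, 0, 20], [0, 1, 2]].

R = [[0, 0, 24], [1, 0, 20], [0, 1, 2]]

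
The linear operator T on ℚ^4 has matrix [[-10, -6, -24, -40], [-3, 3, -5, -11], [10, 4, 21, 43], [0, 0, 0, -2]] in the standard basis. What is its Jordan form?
The characteristic polynomial is det(xI - A) = (x - 5)^2(x - 4)(x + 2), so the eigenvalues are -2 (algebraic multiplicity 1), 4 (algebraic multiplicity 1), 5 (algebraic multiplicity 2).

For λ = -2: algebraic multiplicity 1 gives one 1×1 block.

For λ = 4: algebraic multiplicity 1 gives one 1×1 block.

For λ = 5: rank(A - 5I) = 3, rank((A - 5I)^2) = 2. The eigenspace has dimension 4 - 3 = 1, so there is 1 Jordan block; the rank sequence gives block sizes [2].

Assembling the blocks gives the Jordan form J above.

J = [[-2, 0, 0, 0], [0, 4, 0, 0], [0, 0, 5, 1], [0, 0, 0, 5]]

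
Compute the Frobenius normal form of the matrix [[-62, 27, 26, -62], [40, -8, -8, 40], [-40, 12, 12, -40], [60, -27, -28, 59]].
The invariant factors of A (the non-unit diagonal entries of the Smith normal form of xI - A over ℚ[x]) are x - 4, (x - 4)(x + 2)(x + 5), each dividing the next. The characteristic polynomial is their product, (x - 4)^2(x + 2)(x + 5).

The rational canonical form is the block-diagonal matrix of companion matrices C(f_i):
R = [[4, 0, 0, 0], [0, 0, 0, 40], [0, 1, 0, 18], [0, 0, 1, -3]].

R = [[4, 0, 0, 0], [0, 0, 0, 40], [0, 1, 0, 18], [0, 0, 1, -3]]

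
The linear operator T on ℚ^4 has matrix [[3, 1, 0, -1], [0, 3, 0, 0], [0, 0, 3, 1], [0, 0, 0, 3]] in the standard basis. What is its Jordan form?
The characteristic polynomial is det(xI - A) = (x - 3)^4, so the eigenvalues are 3 (algebraic multiplicity 4).

For λ = 3: rank(A - 3I) = 2, rank((A - 3I)^2) = 0. The eigenspace has dimension 4 - 2 = 2, so there are 2 Jordan blocks; the rank sequence gives block sizes [2, 2].

Assembling the blocks gives the Jordan form J above.

J = [[3, 1, 0, 0], [0, 3, 0, 0], [0, 0, 3, 1], [0, 0, 0, 3]]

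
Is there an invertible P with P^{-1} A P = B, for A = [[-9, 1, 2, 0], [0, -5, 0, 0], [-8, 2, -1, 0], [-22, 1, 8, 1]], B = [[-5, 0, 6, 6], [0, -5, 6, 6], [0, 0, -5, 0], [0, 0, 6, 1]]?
No.

Both have characteristic polynomial (x - 1)(x + 5)^3, but the minimal polynomial of A is (x - 1)(x + 5)^2 while the minimal polynomial of B is (x - 1)(x + 5). The minimal polynomial is a similarity invariant, so A and B are not similar.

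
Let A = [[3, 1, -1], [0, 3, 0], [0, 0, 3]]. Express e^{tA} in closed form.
e^{tA} = [[e^{3*t}, t*e^{3*t}, -t*e^{3*t}], [0, e^{3*t}, 0], [0, 0, e^{3*t}]]

A has Jordan form J = [[3, 1, 0], [0, 3, 0], [0, 0, 3]] with A = PJP^{-1}, so e^{tA} = P e^{tJ} P^{-1}.

For a Jordan block J_k(λ), e^{tJ_k(λ)} = e^{λt} · (I + tN + t^2 N^2/2! + ... + t^{k-1} N^{k-1}/(k-1)!) where N is the nilpotent superdiagonal part.

Assembling the blocks and conjugating back gives the entries of e^{tA} as shown above.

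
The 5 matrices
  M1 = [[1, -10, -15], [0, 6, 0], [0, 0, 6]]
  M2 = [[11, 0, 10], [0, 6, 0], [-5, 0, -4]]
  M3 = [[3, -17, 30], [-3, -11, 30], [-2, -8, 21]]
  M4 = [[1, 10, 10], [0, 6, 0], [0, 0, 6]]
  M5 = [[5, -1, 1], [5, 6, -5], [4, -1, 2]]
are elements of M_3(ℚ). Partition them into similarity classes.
Characteristic polynomials: χ_{M1} = (x - 6)^2(x - 1), χ_{M2} = (x - 6)^2(x - 1), χ_{M3} = (x - 6)^2(x - 1), χ_{M4} = (x - 6)^2(x - 1), χ_{M5} = (x - 6)^2(x - 1).

{M1, M2, M4}: invariant factors x - 6, (x - 6)(x - 1).

{M3, M5}: invariant factors (x - 6)^2(x - 1).

Matrices are similar if and only if their invariant-factor lists agree; the partition into similarity classes is {M1, M2, M4}, {M3, M5}.

2 classes: {M1, M2, M4}, {M3, M5}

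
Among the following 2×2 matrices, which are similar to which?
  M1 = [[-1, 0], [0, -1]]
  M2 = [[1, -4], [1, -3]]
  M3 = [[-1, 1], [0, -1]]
Characteristic polynomials: χ_{M1} = (x + 1)^2, χ_{M2} = (x + 1)^2, χ_{M3} = (x + 1)^2.

{M1}: invariant factors x + 1, x + 1.

{M2, M3}: invariant factors (x + 1)^2.

Matrices are similar if and only if their invariant-factor lists agree; the partition into similarity classes is {M1}, {M2, M3}.

2 classes: {M1}, {M2, M3}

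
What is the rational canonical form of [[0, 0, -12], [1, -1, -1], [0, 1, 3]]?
R = [[0, 0, -12], [1, 0, 2], [0, 1, 2]]

The invariant factors of A (the non-unit diagonal entries of the Smith normal form of xI - A over ℚ[x]) are (x + 2)(x^2 - 4x + 6), each dividing the next. The characteristic polynomial is their product, (x + 2)(x^2 - 4x + 6).

The rational canonical form is the block-diagonal matrix of companion matrices C(f_i):
R = [[0, 0, -12], [1, 0, 2], [0, 1, 2]].

Note the characteristic polynomial does not split into linear factors over ℚ, so A has no Jordan form over ℚ; the rational canonical form exists over any field.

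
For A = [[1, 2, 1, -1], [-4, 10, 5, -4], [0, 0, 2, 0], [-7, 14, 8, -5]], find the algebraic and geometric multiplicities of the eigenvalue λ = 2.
algebraic multiplicity 4, geometric multiplicity 2

The characteristic polynomial is (x - 2)^4, so the factor x - 2 appears with exponent 4: the algebraic multiplicity is 4.

rank(A - 2I) = 2, so the eigenspace has dimension 4 - 2 = 2: the geometric multiplicity is 2.

Since 2 < 4, A is not diagonalizable.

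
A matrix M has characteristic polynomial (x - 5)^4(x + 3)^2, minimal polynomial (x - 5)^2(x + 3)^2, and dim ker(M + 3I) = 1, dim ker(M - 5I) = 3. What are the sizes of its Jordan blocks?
λ = -3: algebraic multiplicity 2 (exponent in χ_M), largest block size 2 (exponent in m_M), 1 block (geometric multiplicity). This forces block sizes [2].
λ = 5: algebraic multiplicity 4 (exponent in χ_M), largest block size 2 (exponent in m_M), 3 blocks (geometric multiplicity). These force block sizes [2, 1, 1].

Jordan blocks: (-3, 2), (5, 2), (5, 1), (5, 1)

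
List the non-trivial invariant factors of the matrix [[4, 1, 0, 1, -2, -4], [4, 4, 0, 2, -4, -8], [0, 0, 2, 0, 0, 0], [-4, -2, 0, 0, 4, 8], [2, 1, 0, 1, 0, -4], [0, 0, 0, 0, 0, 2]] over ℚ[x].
x - 2, x - 2, x - 2, x - 2, (x - 2)^2

The Jordan structure of A has elementary divisors (x - 2)^2, (x - 2), (x - 2), (x - 2), (x - 2). Arranging the block sizes at each eigenvalue in decreasing order and taking row products gives the invariant factors.

Invariant factors (smallest first, each dividing the next): x - 2, x - 2, x - 2, x - 2, (x - 2)^2.

Check: the last factor (x - 2)^2 is the minimal polynomial, and the product (x - 2)^6 is the characteristic polynomial.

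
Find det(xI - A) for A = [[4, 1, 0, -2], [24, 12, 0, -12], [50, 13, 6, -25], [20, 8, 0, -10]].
χ_A(x) = x^2(x - 6)^2

xI - A = [[x - 4, -1, 0, 2], [-24, x - 12, 0, 12], [-50, -13, x - 6, 25], [-20, -8, 0, x + 10]].

Expanding det(xI - A) along the first row:
det(xI - A) = + (x - 4)·det([[x - 12, 0, 12], [-13, x - 6, 25], [-8, 0, x + 10]]) - (-1)·det([[-24, 0, 12], [-50, x - 6, 25], [-20, 0, x + 10]]) + (0)·det([[-24, x - 12, 12], [-50, -13, 25], [-20, -8, x + 10]]) - (2)·det([[-24, x - 12, 0], [-50, -13, x - 6], [-20, -8, 0]]).

Evaluating gives χ_A(x) = x^4 - 12x^3 + 36x^2 = x^2(x - 6)^2.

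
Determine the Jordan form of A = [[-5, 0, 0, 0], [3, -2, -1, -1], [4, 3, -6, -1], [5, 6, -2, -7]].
J = [[-5, 1, 0, 0], [0, -5, 0, 0], [0, 0, -5, 1], [0, 0, 0, -5]]

The characteristic polynomial is det(xI - A) = (x + 5)^4, so the eigenvalues are -5 (algebraic multiplicity 4).

For λ = -5: rank(A + 5I) = 2, rank((A + 5I)^2) = 0. The eigenspace has dimension 4 - 2 = 2, so there are 2 Jordan blocks; the rank sequence gives block sizes [2, 2].

Assembling the blocks gives the Jordan form J above.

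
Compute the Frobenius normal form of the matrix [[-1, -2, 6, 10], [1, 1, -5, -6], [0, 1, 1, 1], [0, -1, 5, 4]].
R = [[0, 0, 0, 20], [1, 0, 0, -9], [0, 1, 0, 1], [0, 0, 1, 5]]

The invariant factors of A (the non-unit diagonal entries of the Smith normal form of xI - A over ℚ[x]) are (x - 5)(x^3 - x + 4), each dividing the next. The characteristic polynomial is their product, (x - 5)(x^3 - x + 4).

The rational canonical form is the block-diagonal matrix of companion matrices C(f_i):
R = [[0, 0, 0, 20], [1, 0, 0, -9], [0, 1, 0, 1], [0, 0, 1, 5]].

Note the characteristic polynomial does not split into linear factors over ℚ, so A has no Jordan form over ℚ; the rational canonical form exists over any field.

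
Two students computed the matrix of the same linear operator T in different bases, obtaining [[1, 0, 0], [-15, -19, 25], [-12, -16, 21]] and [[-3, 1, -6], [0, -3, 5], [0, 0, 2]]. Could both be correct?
trace(A) = 3 but trace(B) = -4. The trace is a similarity invariant, so A and B are not similar.

No.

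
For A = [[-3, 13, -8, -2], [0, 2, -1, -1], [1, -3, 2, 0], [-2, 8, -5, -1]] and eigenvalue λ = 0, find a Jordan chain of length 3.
We seek v_1 ∈ ker(A^3) \ ker(A^2), then set v_{i+1} = A v_i.

One such chain is v_1 = [[-2, 0, 1, -2]]^T, v_2 = [[2, 1, 0, 1]]^T, v_3 = [[5, 1, -1, 3]]^T. Check: A v_3 = [[0, 0, 0, 0]]^T = 0.

v_1 = [[-2, 0, 1, -2]]^T, v_2 = [[2, 1, 0, 1]]^T, v_3 = [[5, 1, -1, 3]]^T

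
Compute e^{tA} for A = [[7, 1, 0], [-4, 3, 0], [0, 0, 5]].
e^{tA} = [[(2*t + 1)*e^{5*t}, t*e^{5*t}, 0], [-4*t*e^{5*t}, (1 - 2*t)*e^{5*t}, 0], [0, 0, e^{5*t}]]

A has Jordan form J = [[5, 1, 0], [0, 5, 0], [0, 0, 5]] with A = PJP^{-1}, so e^{tA} = P e^{tJ} P^{-1}.

For a Jordan block J_k(λ), e^{tJ_k(λ)} = e^{λt} · (I + tN + t^2 N^2/2! + ... + t^{k-1} N^{k-1}/(k-1)!) where N is the nilpotent superdiagonal part.

Assembling the blocks and conjugating back gives the entries of e^{tA} as shown above.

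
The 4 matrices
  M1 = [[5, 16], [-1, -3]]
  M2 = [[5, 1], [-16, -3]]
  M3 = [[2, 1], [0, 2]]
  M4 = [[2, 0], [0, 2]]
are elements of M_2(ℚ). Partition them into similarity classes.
Characteristic polynomials: χ_{M1} = (x - 1)^2, χ_{M2} = (x - 1)^2, χ_{M3} = (x - 2)^2, χ_{M4} = (x - 2)^2.

{M1, M2}: invariant factors (x - 1)^2.

{M3}: invariant factors (x - 2)^2.

{M4}: invariant factors x - 2, x - 2.

Matrices are similar if and only if their invariant-factor lists agree; the partition into similarity classes is {M1, M2}, {M3}, {M4}.

3 classes: {M1, M2}, {M3}, {M4}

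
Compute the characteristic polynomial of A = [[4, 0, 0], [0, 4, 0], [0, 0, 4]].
χ_A(x) = (x - 4)^3

xI - A = [[x - 4, 0, 0], [0, x - 4, 0], [0, 0, x - 4]].

Expanding det(xI - A) along the first row:
det(xI - A) = + (x - 4)·det([[x - 4, 0], [0, x - 4]]) - (0)·det([[0, 0], [0, x - 4]]) + (0)·det([[0, x - 4], [0, 0]]).

Evaluating gives χ_A(x) = x^3 - 12x^2 + 48x - 64 = (x - 4)^3.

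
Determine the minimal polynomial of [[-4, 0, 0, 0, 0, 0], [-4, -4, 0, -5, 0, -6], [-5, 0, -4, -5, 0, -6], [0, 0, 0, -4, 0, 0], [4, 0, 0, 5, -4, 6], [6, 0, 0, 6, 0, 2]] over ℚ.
The characteristic polynomial factors as (x - 2)(x + 4)^5. The minimal polynomial is ∏(x - λ)^{k_λ} where k_λ is the size of the largest Jordan block at λ.

For λ = -4: rank(A + 4I) = 3, and the largest Jordan block has size 2 (the smallest k with rank((A + 4I)^k) = rank((A + 4I)^(k+1))).
For λ = 2: rank(A - 2I) = 5, and the largest Jordan block has size 1 (the smallest k with rank((A - 2I)^k) = rank((A - 2I)^(k+1))).

So m_A(x) = (x - 2)(x + 4)^2.

m_A(x) = (x - 2)(x + 4)^2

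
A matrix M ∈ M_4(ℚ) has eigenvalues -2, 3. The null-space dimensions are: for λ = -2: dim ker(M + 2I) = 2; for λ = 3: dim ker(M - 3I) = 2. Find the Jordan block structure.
Jordan blocks: (-2, 1), (-2, 1), (3, 1), (3, 1)

λ = -2: successive nullity increments [2] count blocks of size ≥ k; block sizes are [1, 1].
λ = 3: successive nullity increments [2] count blocks of size ≥ k; block sizes are [1, 1].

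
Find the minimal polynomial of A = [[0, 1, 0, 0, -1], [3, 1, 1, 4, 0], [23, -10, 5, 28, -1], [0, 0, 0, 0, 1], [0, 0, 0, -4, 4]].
m_A(x) = (x - 2)^3

The characteristic polynomial factors as (x - 2)^5. The minimal polynomial is ∏(x - λ)^{k_λ} where k_λ is the size of the largest Jordan block at λ.

For λ = 2: rank(A - 2I) = 3, and the largest Jordan block has size 3 (the smallest k with rank((A - 2I)^k) = rank((A - 2I)^(k+1))).

So m_A(x) = (x - 2)^3.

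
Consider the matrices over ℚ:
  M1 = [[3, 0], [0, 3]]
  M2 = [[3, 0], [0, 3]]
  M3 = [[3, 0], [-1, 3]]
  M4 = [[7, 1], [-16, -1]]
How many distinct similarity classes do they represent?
2 classes: {M1, M2}, {M3, M4}

Characteristic polynomials: χ_{M1} = (x - 3)^2, χ_{M2} = (x - 3)^2, χ_{M3} = (x - 3)^2, χ_{M4} = (x - 3)^2.

{M1, M2}: invariant factors x - 3, x - 3.

{M3, M4}: invariant factors (x - 3)^2.

Matrices are similar if and only if their invariant-factor lists agree; the partition into similarity classes is {M1, M2}, {M3, M4}.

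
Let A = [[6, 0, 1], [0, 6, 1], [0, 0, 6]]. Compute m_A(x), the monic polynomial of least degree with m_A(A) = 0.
The characteristic polynomial factors as (x - 6)^3. The minimal polynomial is ∏(x - λ)^{k_λ} where k_λ is the size of the largest Jordan block at λ.

For λ = 6: rank(A - 6I) = 1, and the largest Jordan block has size 2 (the smallest k with rank((A - 6I)^k) = rank((A - 6I)^(k+1))).

So m_A(x) = (x - 6)^2.

m_A(x) = (x - 6)^2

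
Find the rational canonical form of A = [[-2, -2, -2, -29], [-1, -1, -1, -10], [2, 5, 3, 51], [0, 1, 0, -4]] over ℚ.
R = [[0, 0, 0, -9], [1, 0, 0, -12], [0, 1, 0, -10], [0, 0, 1, -4]]

The invariant factors of A (the non-unit diagonal entries of the Smith normal form of xI - A over ℚ[x]) are (x^2 + 2x + 3)^2, each dividing the next. The characteristic polynomial is their product, (x^2 + 2x + 3)^2.

The rational canonical form is the block-diagonal matrix of companion matrices C(f_i):
R = [[0, 0, 0, -9], [1, 0, 0, -12], [0, 1, 0, -10], [0, 0, 1, -4]].

Note the characteristic polynomial does not split into linear factors over ℚ, so A has no Jordan form over ℚ; the rational canonical form exists over any field.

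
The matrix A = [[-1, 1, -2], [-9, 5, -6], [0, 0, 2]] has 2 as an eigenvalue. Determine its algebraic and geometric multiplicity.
The characteristic polynomial is (x - 2)^3, so the factor x - 2 appears with exponent 3: the algebraic multiplicity is 3.

rank(A - 2I) = 1, so the eigenspace has dimension 3 - 1 = 2: the geometric multiplicity is 2.

Since 2 < 3, A is not diagonalizable.

algebraic multiplicity 3, geometric multiplicity 2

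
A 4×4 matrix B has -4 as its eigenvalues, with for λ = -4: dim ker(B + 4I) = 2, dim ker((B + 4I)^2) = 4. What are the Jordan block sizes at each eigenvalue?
λ = -4: successive nullity increments [2, 2] count blocks of size ≥ k; block sizes are [2, 2].

Jordan blocks: (-4, 2), (-4, 2)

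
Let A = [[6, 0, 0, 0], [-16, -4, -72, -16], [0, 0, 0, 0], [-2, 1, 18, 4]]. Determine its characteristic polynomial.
χ_A(x) = x^3(x - 6)

xI - A = [[x - 6, 0, 0, 0], [16, x + 4, 72, 16], [0, 0, x, 0], [2, -1, -18, x - 4]].

Expanding det(xI - A) along the first row:
det(xI - A) = + (x - 6)·det([[x + 4, 72, 16], [0, x, 0], [-1, -18, x - 4]]) - (0)·det([[16, 72, 16], [0, x, 0], [2, -18, x - 4]]) + (0)·det([[16, x + 4, 16], [0, 0, 0], [2, -1, x - 4]]) - (0)·det([[16, x + 4, 72], [0, 0, x], [2, -1, -18]]).

Evaluating gives χ_A(x) = x^4 - 6x^3 = x^3(x - 6).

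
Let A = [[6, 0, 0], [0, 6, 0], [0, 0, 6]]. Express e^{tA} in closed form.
e^{tA} = [[e^{6*t}, 0, 0], [0, e^{6*t}, 0], [0, 0, e^{6*t}]]

A has Jordan form J = [[6, 0, 0], [0, 6, 0], [0, 0, 6]] with A = PJP^{-1}, so e^{tA} = P e^{tJ} P^{-1}.

For a Jordan block J_k(λ), e^{tJ_k(λ)} = e^{λt} · (I + tN + t^2 N^2/2! + ... + t^{k-1} N^{k-1}/(k-1)!) where N is the nilpotent superdiagonal part.

Assembling the blocks and conjugating back gives the entries of e^{tA} as shown above.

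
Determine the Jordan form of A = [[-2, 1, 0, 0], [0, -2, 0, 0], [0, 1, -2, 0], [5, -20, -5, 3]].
The characteristic polynomial is det(xI - A) = (x - 3)(x + 2)^3, so the eigenvalues are -2 (algebraic multiplicity 3), 3 (algebraic multiplicity 1).

For λ = -2: rank(A + 2I) = 2, rank((A + 2I)^2) = 1. The eigenspace has dimension 4 - 2 = 2, so there are 2 Jordan blocks; the rank sequence gives block sizes [2, 1].

For λ = 3: algebraic multiplicity 1 gives one 1×1 block.

Assembling the blocks gives the Jordan form J above.

J = [[-2, 1, 0, 0], [0, -2, 0, 0], [0, 0, -2, 0], [0, 0, 0, 3]]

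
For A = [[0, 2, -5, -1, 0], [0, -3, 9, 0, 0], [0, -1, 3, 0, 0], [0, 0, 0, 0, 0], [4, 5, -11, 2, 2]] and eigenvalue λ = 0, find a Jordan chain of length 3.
v_1 = [[0, 2, 1, 0, 0]]^T, v_2 = [[-1, 3, 1, 0, -1]]^T, v_3 = [[1, 0, 0, 0, -2]]^T

We seek v_1 ∈ ker(A^3) \ ker(A^2), then set v_{i+1} = A v_i.

One such chain is v_1 = [[0, 2, 1, 0, 0]]^T, v_2 = [[-1, 3, 1, 0, -1]]^T, v_3 = [[1, 0, 0, 0, -2]]^T. Check: A v_3 = [[0, 0, 0, 0, 0]]^T = 0.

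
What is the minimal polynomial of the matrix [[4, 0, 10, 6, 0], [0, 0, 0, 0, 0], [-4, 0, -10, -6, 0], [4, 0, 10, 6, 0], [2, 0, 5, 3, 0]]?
The characteristic polynomial factors as x^5. The minimal polynomial is ∏(x - λ)^{k_λ} where k_λ is the size of the largest Jordan block at λ.

For λ = 0: rank(A) = 1, and the largest Jordan block has size 2 (the smallest k with rank(A^k) = rank(A^(k+1))).

So m_A(x) = x^2.

m_A(x) = x^2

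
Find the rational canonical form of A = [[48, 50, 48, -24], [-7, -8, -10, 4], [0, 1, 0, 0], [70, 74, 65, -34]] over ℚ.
The invariant factors of A (the non-unit diagonal entries of the Smith normal form of xI - A over ℚ[x]) are (x - 6)(x^3 - 4), each dividing the next. The characteristic polynomial is their product, (x - 6)(x^3 - 4).

The rational canonical form is the block-diagonal matrix of companion matrices C(f_i):
R = [[0, 0, 0, -24], [1, 0, 0, 4], [0, 1, 0, 0], [0, 0, 1, 6]].

Note the characteristic polynomial does not split into linear factors over ℚ, so A has no Jordan form over ℚ; the rational canonical form exists over any field.

R = [[0, 0, 0, -24], [1, 0, 0, 4], [0, 1, 0, 0], [0, 0, 1, 6]]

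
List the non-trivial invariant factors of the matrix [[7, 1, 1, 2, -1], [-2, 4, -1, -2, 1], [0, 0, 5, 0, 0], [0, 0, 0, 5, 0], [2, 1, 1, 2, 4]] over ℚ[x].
x - 5, x - 5, x - 5, (x - 5)^2

The Jordan structure of A has elementary divisors (x - 5)^2, (x - 5), (x - 5), (x - 5). Arranging the block sizes at each eigenvalue in decreasing order and taking row products gives the invariant factors.

Invariant factors (smallest first, each dividing the next): x - 5, x - 5, x - 5, (x - 5)^2.

Check: the last factor (x - 5)^2 is the minimal polynomial, and the product (x - 5)^5 is the characteristic polynomial.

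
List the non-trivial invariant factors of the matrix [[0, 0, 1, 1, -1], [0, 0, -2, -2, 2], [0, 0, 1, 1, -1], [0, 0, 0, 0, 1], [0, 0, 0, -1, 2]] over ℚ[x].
The Jordan structure of A has elementary divisors x, x, (x - 1)^2, (x - 1). Arranging the block sizes at each eigenvalue in decreasing order and taking row products gives the invariant factors.

Invariant factors (smallest first, each dividing the next): x(x - 1), x(x - 1)^2.

Check: the last factor x(x - 1)^2 is the minimal polynomial, and the product x^2(x - 1)^3 is the characteristic polynomial.

x(x - 1), x(x - 1)^2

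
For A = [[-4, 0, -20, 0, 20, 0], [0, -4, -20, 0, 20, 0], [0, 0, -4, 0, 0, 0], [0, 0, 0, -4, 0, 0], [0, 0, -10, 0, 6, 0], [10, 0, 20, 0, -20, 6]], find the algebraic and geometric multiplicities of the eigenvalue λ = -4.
The characteristic polynomial is (x - 6)^2(x + 4)^4, so the factor x + 4 appears with exponent 4: the algebraic multiplicity is 4.

rank(A + 4I) = 2, so the eigenspace has dimension 6 - 2 = 4: the geometric multiplicity is 4.

algebraic multiplicity 4, geometric multiplicity 4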